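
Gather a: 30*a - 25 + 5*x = 30*a + 5*x - 25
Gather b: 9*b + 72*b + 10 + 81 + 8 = 81*b + 99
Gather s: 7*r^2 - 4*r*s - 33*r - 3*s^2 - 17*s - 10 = 7*r^2 - 33*r - 3*s^2 + s*(-4*r - 17) - 10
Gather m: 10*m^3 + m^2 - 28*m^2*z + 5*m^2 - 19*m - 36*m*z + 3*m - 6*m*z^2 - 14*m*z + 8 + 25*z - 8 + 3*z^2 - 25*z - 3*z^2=10*m^3 + m^2*(6 - 28*z) + m*(-6*z^2 - 50*z - 16)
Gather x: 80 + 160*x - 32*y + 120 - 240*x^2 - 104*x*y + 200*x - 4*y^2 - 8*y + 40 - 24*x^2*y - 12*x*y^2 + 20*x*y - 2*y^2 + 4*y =x^2*(-24*y - 240) + x*(-12*y^2 - 84*y + 360) - 6*y^2 - 36*y + 240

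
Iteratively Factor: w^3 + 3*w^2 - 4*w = (w)*(w^2 + 3*w - 4) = w*(w - 1)*(w + 4)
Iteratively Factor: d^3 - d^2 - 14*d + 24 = (d - 3)*(d^2 + 2*d - 8) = (d - 3)*(d - 2)*(d + 4)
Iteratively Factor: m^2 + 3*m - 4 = (m + 4)*(m - 1)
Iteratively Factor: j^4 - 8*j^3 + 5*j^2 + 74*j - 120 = (j + 3)*(j^3 - 11*j^2 + 38*j - 40) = (j - 5)*(j + 3)*(j^2 - 6*j + 8) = (j - 5)*(j - 2)*(j + 3)*(j - 4)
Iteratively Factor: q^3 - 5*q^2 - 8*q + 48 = (q + 3)*(q^2 - 8*q + 16) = (q - 4)*(q + 3)*(q - 4)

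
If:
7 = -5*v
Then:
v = -7/5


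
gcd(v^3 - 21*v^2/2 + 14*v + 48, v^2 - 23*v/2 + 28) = v - 8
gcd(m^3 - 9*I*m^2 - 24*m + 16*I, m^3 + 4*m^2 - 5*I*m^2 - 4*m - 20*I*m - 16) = m^2 - 5*I*m - 4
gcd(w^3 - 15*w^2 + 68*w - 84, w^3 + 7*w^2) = 1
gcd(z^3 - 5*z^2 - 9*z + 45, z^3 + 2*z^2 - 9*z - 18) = z^2 - 9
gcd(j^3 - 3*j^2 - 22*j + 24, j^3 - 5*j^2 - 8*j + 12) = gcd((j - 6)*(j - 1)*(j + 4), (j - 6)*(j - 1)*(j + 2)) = j^2 - 7*j + 6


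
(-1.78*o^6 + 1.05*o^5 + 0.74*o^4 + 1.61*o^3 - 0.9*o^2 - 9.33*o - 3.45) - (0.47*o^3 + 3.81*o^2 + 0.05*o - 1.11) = -1.78*o^6 + 1.05*o^5 + 0.74*o^4 + 1.14*o^3 - 4.71*o^2 - 9.38*o - 2.34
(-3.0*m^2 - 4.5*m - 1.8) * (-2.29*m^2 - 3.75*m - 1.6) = 6.87*m^4 + 21.555*m^3 + 25.797*m^2 + 13.95*m + 2.88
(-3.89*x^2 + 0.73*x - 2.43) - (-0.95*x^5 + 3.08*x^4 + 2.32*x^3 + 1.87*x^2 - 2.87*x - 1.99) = 0.95*x^5 - 3.08*x^4 - 2.32*x^3 - 5.76*x^2 + 3.6*x - 0.44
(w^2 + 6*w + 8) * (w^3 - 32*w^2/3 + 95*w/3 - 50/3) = w^5 - 14*w^4/3 - 73*w^3/3 + 88*w^2 + 460*w/3 - 400/3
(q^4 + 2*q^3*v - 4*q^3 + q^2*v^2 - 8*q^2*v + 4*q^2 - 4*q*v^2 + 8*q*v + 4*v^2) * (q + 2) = q^5 + 2*q^4*v - 2*q^4 + q^3*v^2 - 4*q^3*v - 4*q^3 - 2*q^2*v^2 - 8*q^2*v + 8*q^2 - 4*q*v^2 + 16*q*v + 8*v^2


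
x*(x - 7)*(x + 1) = x^3 - 6*x^2 - 7*x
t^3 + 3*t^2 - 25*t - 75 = (t - 5)*(t + 3)*(t + 5)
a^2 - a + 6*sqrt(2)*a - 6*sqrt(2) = (a - 1)*(a + 6*sqrt(2))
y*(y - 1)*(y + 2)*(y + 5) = y^4 + 6*y^3 + 3*y^2 - 10*y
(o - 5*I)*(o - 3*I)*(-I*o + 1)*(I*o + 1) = o^4 - 8*I*o^3 - 14*o^2 - 8*I*o - 15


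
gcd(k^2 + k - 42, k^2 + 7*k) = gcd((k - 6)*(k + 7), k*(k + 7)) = k + 7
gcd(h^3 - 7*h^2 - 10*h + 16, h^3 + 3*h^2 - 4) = h^2 + h - 2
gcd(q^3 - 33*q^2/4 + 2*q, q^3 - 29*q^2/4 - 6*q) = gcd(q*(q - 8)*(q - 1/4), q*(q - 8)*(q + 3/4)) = q^2 - 8*q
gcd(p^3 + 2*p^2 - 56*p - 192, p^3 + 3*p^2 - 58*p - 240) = p^2 - 2*p - 48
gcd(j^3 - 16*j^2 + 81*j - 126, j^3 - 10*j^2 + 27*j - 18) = j^2 - 9*j + 18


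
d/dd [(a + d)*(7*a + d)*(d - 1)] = 7*a^2 + 16*a*d - 8*a + 3*d^2 - 2*d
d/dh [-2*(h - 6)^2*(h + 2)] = 2*(2 - 3*h)*(h - 6)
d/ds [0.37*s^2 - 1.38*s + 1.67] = 0.74*s - 1.38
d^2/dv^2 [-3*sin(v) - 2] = 3*sin(v)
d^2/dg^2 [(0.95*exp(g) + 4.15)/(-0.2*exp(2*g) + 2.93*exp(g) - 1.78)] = (-0.038*exp(4*g) - 1.2207*exp(3*g) + 9.3249*exp(2*g) - 34.672365*exp(g) - 24.65389)*exp(g)/(0.008*exp(6*g) - 0.3516*exp(5*g) + 5.36454*exp(4*g) - 31.412237*exp(3*g) + 47.744406*exp(2*g) - 27.850236*exp(g) + 5.639752)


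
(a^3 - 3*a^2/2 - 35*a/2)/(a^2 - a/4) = 2*(2*a^2 - 3*a - 35)/(4*a - 1)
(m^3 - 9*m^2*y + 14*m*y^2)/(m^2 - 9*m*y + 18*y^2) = m*(m^2 - 9*m*y + 14*y^2)/(m^2 - 9*m*y + 18*y^2)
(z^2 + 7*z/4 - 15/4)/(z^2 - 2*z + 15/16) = 4*(z + 3)/(4*z - 3)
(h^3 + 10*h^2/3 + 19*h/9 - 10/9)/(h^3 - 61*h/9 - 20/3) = (3*h^2 + 5*h - 2)/(3*h^2 - 5*h - 12)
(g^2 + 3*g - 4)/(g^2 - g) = (g + 4)/g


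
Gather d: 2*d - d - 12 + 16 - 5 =d - 1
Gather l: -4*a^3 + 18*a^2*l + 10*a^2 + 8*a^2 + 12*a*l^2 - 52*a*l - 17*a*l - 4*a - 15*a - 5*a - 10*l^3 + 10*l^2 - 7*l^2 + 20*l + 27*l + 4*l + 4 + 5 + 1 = -4*a^3 + 18*a^2 - 24*a - 10*l^3 + l^2*(12*a + 3) + l*(18*a^2 - 69*a + 51) + 10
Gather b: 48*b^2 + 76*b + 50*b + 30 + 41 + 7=48*b^2 + 126*b + 78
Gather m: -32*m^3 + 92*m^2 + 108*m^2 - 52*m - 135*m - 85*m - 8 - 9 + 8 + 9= -32*m^3 + 200*m^2 - 272*m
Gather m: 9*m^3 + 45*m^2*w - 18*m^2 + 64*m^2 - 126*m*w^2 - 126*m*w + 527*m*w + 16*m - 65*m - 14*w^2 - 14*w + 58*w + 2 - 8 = 9*m^3 + m^2*(45*w + 46) + m*(-126*w^2 + 401*w - 49) - 14*w^2 + 44*w - 6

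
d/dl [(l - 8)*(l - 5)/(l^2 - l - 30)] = 2*(6*l^2 - 70*l + 215)/(l^4 - 2*l^3 - 59*l^2 + 60*l + 900)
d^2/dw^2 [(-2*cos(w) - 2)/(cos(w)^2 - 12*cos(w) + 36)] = 2*(187*cos(w)/4 + 14*cos(2*w) + cos(3*w)/4 - 16)/(cos(w) - 6)^4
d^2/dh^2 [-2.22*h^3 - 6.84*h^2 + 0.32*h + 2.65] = -13.32*h - 13.68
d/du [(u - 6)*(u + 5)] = 2*u - 1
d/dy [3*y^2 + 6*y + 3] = 6*y + 6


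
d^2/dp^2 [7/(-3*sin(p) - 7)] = 21*(3*sin(p)^2 - 7*sin(p) - 6)/(3*sin(p) + 7)^3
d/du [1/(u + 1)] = -1/(u + 1)^2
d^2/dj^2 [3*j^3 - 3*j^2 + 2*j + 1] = 18*j - 6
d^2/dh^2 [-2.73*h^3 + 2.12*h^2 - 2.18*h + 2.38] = 4.24 - 16.38*h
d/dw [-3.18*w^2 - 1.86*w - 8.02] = -6.36*w - 1.86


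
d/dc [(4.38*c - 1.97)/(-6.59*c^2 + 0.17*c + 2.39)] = (28.8642*c^2 - 25.9646*c + 10.8031)/(43.4281*c^4 - 2.2406*c^3 - 31.4713*c^2 + 0.8126*c + 5.7121)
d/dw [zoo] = 0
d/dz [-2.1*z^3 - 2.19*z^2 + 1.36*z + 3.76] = -6.3*z^2 - 4.38*z + 1.36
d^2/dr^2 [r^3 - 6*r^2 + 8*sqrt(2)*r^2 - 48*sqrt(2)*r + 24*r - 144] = 6*r - 12 + 16*sqrt(2)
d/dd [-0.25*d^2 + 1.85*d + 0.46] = 1.85 - 0.5*d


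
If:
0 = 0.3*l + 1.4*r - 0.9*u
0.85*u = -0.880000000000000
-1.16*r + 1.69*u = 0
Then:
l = 3.93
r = -1.51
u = -1.04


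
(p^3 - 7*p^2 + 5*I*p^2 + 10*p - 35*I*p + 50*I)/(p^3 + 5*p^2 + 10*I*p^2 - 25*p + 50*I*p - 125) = (p^2 - 7*p + 10)/(p^2 + 5*p*(1 + I) + 25*I)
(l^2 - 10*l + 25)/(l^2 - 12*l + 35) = (l - 5)/(l - 7)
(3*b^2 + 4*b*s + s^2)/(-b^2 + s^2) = (3*b + s)/(-b + s)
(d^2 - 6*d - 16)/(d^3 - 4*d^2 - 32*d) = (d + 2)/(d*(d + 4))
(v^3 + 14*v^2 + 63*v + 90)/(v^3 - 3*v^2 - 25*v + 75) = (v^2 + 9*v + 18)/(v^2 - 8*v + 15)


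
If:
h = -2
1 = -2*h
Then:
No Solution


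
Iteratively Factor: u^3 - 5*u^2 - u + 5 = (u - 5)*(u^2 - 1) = (u - 5)*(u + 1)*(u - 1)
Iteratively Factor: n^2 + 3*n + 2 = (n + 2)*(n + 1)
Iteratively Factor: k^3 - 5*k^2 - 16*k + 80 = (k - 5)*(k^2 - 16) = (k - 5)*(k + 4)*(k - 4)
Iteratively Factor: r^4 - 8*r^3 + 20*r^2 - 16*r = (r)*(r^3 - 8*r^2 + 20*r - 16) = r*(r - 4)*(r^2 - 4*r + 4) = r*(r - 4)*(r - 2)*(r - 2)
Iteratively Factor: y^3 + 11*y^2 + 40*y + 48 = (y + 4)*(y^2 + 7*y + 12) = (y + 3)*(y + 4)*(y + 4)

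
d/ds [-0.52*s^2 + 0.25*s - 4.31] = 0.25 - 1.04*s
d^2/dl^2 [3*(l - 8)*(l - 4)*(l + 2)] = 18*l - 60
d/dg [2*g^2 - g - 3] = 4*g - 1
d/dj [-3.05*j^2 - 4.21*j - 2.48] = -6.1*j - 4.21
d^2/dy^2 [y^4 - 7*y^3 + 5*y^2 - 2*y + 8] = 12*y^2 - 42*y + 10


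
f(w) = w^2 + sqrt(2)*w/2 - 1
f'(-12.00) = -23.29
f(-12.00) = 134.51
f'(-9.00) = -17.29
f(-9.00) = 73.64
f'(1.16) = 3.03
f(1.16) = 1.17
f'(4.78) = 10.27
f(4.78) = 25.23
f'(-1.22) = -1.73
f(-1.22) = -0.37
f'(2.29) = 5.29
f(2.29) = 5.86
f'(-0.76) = -0.81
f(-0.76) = -0.96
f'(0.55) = 1.81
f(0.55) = -0.31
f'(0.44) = 1.59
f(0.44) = -0.50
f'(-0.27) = 0.17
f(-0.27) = -1.12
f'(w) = 2*w + sqrt(2)/2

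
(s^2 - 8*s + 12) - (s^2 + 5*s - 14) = 26 - 13*s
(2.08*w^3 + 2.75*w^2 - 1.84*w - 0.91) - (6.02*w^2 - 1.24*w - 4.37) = 2.08*w^3 - 3.27*w^2 - 0.6*w + 3.46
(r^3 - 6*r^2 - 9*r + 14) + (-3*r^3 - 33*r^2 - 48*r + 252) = -2*r^3 - 39*r^2 - 57*r + 266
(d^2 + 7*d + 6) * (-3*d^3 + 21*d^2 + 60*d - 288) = -3*d^5 + 189*d^3 + 258*d^2 - 1656*d - 1728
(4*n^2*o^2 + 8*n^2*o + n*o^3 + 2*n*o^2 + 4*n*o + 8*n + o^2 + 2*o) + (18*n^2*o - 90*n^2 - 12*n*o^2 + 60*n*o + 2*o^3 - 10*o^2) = 4*n^2*o^2 + 26*n^2*o - 90*n^2 + n*o^3 - 10*n*o^2 + 64*n*o + 8*n + 2*o^3 - 9*o^2 + 2*o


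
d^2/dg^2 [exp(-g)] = exp(-g)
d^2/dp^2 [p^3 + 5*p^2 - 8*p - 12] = 6*p + 10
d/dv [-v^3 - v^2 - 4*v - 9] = -3*v^2 - 2*v - 4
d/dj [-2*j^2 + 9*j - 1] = 9 - 4*j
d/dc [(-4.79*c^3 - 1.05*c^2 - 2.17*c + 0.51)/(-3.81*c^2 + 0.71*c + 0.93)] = (18.2499*c^4 - 6.8018*c^3 - 22.3773*c^2 + 1.9332*c - 2.3802)/(14.5161*c^4 - 5.4102*c^3 - 6.5825*c^2 + 1.3206*c + 0.8649)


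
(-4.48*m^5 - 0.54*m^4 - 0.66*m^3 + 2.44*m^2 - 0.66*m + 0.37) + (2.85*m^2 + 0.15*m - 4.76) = -4.48*m^5 - 0.54*m^4 - 0.66*m^3 + 5.29*m^2 - 0.51*m - 4.39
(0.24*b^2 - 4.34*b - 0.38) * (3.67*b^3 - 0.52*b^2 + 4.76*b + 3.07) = 0.8808*b^5 - 16.0526*b^4 + 2.0046*b^3 - 19.724*b^2 - 15.1326*b - 1.1666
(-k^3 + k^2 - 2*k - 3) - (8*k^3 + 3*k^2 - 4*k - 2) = -9*k^3 - 2*k^2 + 2*k - 1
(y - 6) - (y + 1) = -7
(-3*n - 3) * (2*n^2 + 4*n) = -6*n^3 - 18*n^2 - 12*n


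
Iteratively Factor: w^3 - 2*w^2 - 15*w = (w)*(w^2 - 2*w - 15) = w*(w + 3)*(w - 5)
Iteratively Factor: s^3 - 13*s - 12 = (s - 4)*(s^2 + 4*s + 3) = (s - 4)*(s + 3)*(s + 1)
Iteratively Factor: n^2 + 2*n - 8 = (n + 4)*(n - 2)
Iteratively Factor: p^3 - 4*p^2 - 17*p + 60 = (p - 3)*(p^2 - p - 20) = (p - 5)*(p - 3)*(p + 4)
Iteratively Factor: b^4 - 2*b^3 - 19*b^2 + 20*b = (b - 5)*(b^3 + 3*b^2 - 4*b) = b*(b - 5)*(b^2 + 3*b - 4) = b*(b - 5)*(b + 4)*(b - 1)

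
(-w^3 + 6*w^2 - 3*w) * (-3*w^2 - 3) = 3*w^5 - 18*w^4 + 12*w^3 - 18*w^2 + 9*w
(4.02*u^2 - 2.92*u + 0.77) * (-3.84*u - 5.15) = -15.4368*u^3 - 9.4902*u^2 + 12.0812*u - 3.9655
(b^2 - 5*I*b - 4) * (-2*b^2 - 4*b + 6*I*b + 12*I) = -2*b^4 - 4*b^3 + 16*I*b^3 + 38*b^2 + 32*I*b^2 + 76*b - 24*I*b - 48*I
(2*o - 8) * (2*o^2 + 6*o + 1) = 4*o^3 - 4*o^2 - 46*o - 8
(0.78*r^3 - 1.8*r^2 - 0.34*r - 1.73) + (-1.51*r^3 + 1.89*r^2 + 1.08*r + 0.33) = -0.73*r^3 + 0.0899999999999999*r^2 + 0.74*r - 1.4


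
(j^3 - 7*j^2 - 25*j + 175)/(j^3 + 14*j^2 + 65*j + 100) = (j^2 - 12*j + 35)/(j^2 + 9*j + 20)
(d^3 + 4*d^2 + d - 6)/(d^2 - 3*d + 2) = (d^2 + 5*d + 6)/(d - 2)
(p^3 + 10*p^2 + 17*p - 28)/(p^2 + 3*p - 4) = p + 7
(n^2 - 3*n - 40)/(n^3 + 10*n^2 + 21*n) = (n^2 - 3*n - 40)/(n*(n^2 + 10*n + 21))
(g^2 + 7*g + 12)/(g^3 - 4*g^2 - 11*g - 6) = (g^2 + 7*g + 12)/(g^3 - 4*g^2 - 11*g - 6)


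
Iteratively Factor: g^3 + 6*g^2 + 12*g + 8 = (g + 2)*(g^2 + 4*g + 4) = (g + 2)^2*(g + 2)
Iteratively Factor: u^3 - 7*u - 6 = (u + 1)*(u^2 - u - 6) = (u + 1)*(u + 2)*(u - 3)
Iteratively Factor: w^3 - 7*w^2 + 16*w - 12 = (w - 2)*(w^2 - 5*w + 6) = (w - 3)*(w - 2)*(w - 2)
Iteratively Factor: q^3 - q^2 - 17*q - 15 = (q + 1)*(q^2 - 2*q - 15) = (q - 5)*(q + 1)*(q + 3)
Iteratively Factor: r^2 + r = (r + 1)*(r)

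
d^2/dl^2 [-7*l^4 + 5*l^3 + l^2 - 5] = -84*l^2 + 30*l + 2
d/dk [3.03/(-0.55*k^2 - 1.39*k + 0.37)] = (3.333*k + 4.2117)/(0.55*k^2 + 1.39*k - 0.37)^2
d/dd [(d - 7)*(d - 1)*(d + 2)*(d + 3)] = 4*d^3 - 9*d^2 - 54*d - 13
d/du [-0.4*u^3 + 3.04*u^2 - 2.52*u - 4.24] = -1.2*u^2 + 6.08*u - 2.52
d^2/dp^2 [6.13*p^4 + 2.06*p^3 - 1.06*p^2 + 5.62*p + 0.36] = 73.56*p^2 + 12.36*p - 2.12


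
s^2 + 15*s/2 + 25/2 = (s + 5/2)*(s + 5)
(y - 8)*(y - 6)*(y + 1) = y^3 - 13*y^2 + 34*y + 48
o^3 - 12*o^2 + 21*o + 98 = (o - 7)^2*(o + 2)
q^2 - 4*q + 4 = (q - 2)^2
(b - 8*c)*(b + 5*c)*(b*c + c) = b^3*c - 3*b^2*c^2 + b^2*c - 40*b*c^3 - 3*b*c^2 - 40*c^3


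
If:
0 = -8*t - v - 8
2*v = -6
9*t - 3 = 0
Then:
No Solution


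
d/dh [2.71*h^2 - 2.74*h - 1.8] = 5.42*h - 2.74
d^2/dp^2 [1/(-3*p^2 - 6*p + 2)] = 6*(3*p^2 + 6*p - 12*(p + 1)^2 - 2)/(3*p^2 + 6*p - 2)^3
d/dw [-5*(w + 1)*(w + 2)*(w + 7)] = -15*w^2 - 100*w - 115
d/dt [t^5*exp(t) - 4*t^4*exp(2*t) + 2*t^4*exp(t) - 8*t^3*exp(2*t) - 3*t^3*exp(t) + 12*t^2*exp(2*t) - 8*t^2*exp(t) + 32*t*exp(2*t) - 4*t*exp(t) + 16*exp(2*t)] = (t^5 - 8*t^4*exp(t) + 7*t^4 - 32*t^3*exp(t) + 5*t^3 - 17*t^2 + 88*t*exp(t) - 20*t + 64*exp(t) - 4)*exp(t)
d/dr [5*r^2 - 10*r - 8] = 10*r - 10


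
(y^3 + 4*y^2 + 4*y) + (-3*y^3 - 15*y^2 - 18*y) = -2*y^3 - 11*y^2 - 14*y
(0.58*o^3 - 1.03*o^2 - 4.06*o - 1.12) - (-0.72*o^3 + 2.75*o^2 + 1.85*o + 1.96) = 1.3*o^3 - 3.78*o^2 - 5.91*o - 3.08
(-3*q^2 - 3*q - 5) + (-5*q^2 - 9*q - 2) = -8*q^2 - 12*q - 7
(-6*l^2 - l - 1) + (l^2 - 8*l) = -5*l^2 - 9*l - 1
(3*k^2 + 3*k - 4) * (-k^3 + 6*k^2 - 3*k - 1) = -3*k^5 + 15*k^4 + 13*k^3 - 36*k^2 + 9*k + 4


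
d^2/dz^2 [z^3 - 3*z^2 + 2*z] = 6*z - 6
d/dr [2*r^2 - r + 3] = 4*r - 1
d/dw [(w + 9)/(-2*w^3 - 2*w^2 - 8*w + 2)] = (-w^3 - w^2 - 4*w + (w + 9)*(3*w^2 + 2*w + 4) + 1)/(2*(w^3 + w^2 + 4*w - 1)^2)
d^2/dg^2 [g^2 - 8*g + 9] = 2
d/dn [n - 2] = 1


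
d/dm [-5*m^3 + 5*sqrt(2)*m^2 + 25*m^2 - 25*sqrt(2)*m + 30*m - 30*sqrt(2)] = -15*m^2 + 10*sqrt(2)*m + 50*m - 25*sqrt(2) + 30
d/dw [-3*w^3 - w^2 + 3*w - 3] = -9*w^2 - 2*w + 3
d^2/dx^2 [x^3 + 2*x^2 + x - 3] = 6*x + 4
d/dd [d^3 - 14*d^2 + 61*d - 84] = 3*d^2 - 28*d + 61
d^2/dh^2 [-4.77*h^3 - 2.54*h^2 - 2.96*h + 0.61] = -28.62*h - 5.08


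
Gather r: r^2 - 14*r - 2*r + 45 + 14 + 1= r^2 - 16*r + 60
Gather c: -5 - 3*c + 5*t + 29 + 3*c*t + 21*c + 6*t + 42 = c*(3*t + 18) + 11*t + 66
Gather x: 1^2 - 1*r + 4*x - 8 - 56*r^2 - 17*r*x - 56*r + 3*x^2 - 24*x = -56*r^2 - 57*r + 3*x^2 + x*(-17*r - 20) - 7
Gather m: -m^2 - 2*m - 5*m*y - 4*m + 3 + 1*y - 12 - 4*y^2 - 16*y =-m^2 + m*(-5*y - 6) - 4*y^2 - 15*y - 9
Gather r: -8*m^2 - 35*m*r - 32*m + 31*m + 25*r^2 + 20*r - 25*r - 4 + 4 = -8*m^2 - m + 25*r^2 + r*(-35*m - 5)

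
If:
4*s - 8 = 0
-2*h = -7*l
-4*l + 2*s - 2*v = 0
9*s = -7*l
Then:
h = -9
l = -18/7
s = 2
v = 50/7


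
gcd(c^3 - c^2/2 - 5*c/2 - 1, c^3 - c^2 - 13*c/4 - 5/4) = c^2 + 3*c/2 + 1/2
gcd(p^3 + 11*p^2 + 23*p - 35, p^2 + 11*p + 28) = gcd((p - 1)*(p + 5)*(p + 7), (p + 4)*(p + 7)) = p + 7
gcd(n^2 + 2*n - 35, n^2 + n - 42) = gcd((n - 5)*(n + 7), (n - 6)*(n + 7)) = n + 7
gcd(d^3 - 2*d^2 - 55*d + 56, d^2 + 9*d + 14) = d + 7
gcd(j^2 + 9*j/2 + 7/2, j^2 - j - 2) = j + 1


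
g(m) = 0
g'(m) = 0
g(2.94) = 0.00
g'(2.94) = 0.00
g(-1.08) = 0.00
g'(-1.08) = 0.00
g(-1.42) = 0.00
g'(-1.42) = 0.00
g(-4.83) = 0.00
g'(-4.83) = 0.00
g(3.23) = 0.00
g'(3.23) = 0.00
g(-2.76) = 0.00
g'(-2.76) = 0.00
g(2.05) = 0.00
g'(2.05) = 0.00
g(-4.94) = 0.00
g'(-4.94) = 0.00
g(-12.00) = 0.00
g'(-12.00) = 0.00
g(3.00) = 0.00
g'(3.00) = 0.00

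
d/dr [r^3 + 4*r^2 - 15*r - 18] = 3*r^2 + 8*r - 15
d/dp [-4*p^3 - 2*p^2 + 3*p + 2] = -12*p^2 - 4*p + 3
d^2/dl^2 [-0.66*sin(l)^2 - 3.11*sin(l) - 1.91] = 3.11*sin(l) - 1.32*cos(2*l)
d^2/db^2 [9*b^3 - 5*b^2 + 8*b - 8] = 54*b - 10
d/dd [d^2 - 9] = 2*d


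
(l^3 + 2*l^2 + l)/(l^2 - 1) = l*(l + 1)/(l - 1)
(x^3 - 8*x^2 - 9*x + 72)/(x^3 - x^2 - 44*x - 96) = (x - 3)/(x + 4)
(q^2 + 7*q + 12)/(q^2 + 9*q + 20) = (q + 3)/(q + 5)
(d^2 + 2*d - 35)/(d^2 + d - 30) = (d + 7)/(d + 6)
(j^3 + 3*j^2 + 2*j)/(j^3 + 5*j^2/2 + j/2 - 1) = 2*j/(2*j - 1)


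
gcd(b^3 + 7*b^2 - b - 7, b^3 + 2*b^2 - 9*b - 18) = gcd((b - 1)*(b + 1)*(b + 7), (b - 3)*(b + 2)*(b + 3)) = 1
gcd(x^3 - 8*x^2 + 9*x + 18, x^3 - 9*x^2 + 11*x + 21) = x^2 - 2*x - 3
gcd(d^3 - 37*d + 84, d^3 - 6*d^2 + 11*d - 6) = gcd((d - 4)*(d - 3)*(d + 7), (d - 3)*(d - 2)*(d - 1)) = d - 3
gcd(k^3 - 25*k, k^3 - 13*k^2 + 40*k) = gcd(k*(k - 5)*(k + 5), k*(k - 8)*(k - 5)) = k^2 - 5*k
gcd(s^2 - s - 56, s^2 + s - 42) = s + 7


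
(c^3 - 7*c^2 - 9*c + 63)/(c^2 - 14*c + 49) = (c^2 - 9)/(c - 7)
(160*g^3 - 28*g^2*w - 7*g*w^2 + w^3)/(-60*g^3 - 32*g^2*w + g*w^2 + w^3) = (32*g^2 - 12*g*w + w^2)/(-12*g^2 - 4*g*w + w^2)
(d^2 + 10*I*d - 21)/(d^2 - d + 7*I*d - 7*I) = (d + 3*I)/(d - 1)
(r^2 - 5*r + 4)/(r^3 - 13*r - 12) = (r - 1)/(r^2 + 4*r + 3)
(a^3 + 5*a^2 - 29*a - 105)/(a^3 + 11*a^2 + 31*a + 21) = (a - 5)/(a + 1)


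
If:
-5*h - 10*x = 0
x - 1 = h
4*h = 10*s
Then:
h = -2/3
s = -4/15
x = 1/3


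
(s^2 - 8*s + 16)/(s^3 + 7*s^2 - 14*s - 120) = (s - 4)/(s^2 + 11*s + 30)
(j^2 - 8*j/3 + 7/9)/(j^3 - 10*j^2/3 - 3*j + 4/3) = (j - 7/3)/(j^2 - 3*j - 4)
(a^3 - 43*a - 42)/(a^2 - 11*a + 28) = (a^2 + 7*a + 6)/(a - 4)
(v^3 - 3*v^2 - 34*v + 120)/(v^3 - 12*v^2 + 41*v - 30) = (v^2 + 2*v - 24)/(v^2 - 7*v + 6)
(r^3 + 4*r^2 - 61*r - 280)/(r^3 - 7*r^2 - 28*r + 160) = (r + 7)/(r - 4)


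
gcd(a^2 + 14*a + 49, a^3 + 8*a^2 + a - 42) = a + 7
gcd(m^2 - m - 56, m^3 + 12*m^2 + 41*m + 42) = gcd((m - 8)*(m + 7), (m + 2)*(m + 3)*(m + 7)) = m + 7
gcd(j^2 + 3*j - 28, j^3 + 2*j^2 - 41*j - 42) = j + 7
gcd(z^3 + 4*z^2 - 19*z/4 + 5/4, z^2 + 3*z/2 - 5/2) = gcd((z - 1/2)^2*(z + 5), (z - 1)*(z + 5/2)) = 1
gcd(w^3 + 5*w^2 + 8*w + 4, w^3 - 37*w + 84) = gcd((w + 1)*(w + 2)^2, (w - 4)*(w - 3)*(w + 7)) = 1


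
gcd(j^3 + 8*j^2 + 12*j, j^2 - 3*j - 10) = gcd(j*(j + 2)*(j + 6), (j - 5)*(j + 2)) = j + 2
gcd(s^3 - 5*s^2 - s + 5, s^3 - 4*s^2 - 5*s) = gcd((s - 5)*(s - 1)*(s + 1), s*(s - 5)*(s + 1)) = s^2 - 4*s - 5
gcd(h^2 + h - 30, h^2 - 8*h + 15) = h - 5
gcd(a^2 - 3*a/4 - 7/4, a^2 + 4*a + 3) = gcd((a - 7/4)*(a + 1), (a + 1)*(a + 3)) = a + 1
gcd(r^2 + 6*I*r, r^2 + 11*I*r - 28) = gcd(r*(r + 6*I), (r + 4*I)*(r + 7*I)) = 1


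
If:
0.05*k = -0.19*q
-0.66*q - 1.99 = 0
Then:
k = 11.46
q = -3.02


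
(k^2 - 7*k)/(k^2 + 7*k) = (k - 7)/(k + 7)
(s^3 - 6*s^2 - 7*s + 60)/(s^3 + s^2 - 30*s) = (s^2 - s - 12)/(s*(s + 6))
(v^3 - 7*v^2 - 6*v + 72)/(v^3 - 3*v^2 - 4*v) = (v^2 - 3*v - 18)/(v*(v + 1))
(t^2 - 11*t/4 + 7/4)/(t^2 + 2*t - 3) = (t - 7/4)/(t + 3)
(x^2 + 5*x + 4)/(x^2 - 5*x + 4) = (x^2 + 5*x + 4)/(x^2 - 5*x + 4)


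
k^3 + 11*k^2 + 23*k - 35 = (k - 1)*(k + 5)*(k + 7)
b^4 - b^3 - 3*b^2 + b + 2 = (b - 2)*(b - 1)*(b + 1)^2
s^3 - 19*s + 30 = (s - 3)*(s - 2)*(s + 5)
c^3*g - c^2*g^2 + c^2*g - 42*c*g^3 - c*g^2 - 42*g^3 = (c - 7*g)*(c + 6*g)*(c*g + g)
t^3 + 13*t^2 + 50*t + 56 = (t + 2)*(t + 4)*(t + 7)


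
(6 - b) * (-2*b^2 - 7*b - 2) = 2*b^3 - 5*b^2 - 40*b - 12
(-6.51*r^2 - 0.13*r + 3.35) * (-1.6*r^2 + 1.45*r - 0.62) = 10.416*r^4 - 9.2315*r^3 - 1.5123*r^2 + 4.9381*r - 2.077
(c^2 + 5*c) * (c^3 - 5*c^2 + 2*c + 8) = c^5 - 23*c^3 + 18*c^2 + 40*c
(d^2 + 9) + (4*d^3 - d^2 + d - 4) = 4*d^3 + d + 5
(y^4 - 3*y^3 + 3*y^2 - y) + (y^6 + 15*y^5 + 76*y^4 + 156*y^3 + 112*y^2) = y^6 + 15*y^5 + 77*y^4 + 153*y^3 + 115*y^2 - y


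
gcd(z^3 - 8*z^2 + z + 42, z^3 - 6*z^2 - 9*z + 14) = z^2 - 5*z - 14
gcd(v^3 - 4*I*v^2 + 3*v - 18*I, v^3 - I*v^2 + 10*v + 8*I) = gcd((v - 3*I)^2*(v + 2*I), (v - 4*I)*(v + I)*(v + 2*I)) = v + 2*I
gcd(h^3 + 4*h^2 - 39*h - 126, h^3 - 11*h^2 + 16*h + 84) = h - 6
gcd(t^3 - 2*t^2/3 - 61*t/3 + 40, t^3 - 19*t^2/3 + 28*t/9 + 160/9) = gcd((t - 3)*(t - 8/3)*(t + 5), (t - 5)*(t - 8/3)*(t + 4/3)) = t - 8/3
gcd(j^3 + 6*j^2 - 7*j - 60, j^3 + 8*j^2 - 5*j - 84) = j^2 + j - 12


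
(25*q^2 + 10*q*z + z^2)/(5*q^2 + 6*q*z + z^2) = (5*q + z)/(q + z)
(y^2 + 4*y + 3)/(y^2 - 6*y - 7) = (y + 3)/(y - 7)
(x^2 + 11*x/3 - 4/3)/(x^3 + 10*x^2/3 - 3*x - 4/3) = (3*x - 1)/(3*x^2 - 2*x - 1)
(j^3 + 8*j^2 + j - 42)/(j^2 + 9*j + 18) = (j^2 + 5*j - 14)/(j + 6)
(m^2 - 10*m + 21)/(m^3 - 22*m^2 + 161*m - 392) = (m - 3)/(m^2 - 15*m + 56)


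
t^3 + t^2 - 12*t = t*(t - 3)*(t + 4)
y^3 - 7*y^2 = y^2*(y - 7)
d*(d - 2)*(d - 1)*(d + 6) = d^4 + 3*d^3 - 16*d^2 + 12*d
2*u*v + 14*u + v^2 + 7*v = (2*u + v)*(v + 7)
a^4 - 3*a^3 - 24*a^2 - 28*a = a*(a - 7)*(a + 2)^2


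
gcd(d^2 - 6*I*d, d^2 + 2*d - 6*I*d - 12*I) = d - 6*I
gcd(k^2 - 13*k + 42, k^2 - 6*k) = k - 6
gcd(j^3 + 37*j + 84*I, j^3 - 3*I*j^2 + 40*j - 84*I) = j - 7*I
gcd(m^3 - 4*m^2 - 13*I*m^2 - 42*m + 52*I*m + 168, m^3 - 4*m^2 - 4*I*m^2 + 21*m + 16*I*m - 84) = m^2 + m*(-4 - 7*I) + 28*I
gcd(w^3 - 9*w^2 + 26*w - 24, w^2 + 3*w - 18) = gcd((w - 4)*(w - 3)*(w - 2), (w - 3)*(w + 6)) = w - 3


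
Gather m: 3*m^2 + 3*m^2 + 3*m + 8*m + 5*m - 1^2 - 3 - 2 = 6*m^2 + 16*m - 6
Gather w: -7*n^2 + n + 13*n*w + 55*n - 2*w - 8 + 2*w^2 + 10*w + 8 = -7*n^2 + 56*n + 2*w^2 + w*(13*n + 8)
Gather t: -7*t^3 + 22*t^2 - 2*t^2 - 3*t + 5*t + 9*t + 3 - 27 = -7*t^3 + 20*t^2 + 11*t - 24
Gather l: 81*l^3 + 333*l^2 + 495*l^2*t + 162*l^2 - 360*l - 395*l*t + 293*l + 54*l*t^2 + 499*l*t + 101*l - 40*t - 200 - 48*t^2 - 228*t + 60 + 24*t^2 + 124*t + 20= 81*l^3 + l^2*(495*t + 495) + l*(54*t^2 + 104*t + 34) - 24*t^2 - 144*t - 120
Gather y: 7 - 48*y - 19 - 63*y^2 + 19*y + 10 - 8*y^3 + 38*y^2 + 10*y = -8*y^3 - 25*y^2 - 19*y - 2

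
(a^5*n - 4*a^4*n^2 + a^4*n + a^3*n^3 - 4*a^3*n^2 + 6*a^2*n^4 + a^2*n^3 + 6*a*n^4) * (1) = a^5*n - 4*a^4*n^2 + a^4*n + a^3*n^3 - 4*a^3*n^2 + 6*a^2*n^4 + a^2*n^3 + 6*a*n^4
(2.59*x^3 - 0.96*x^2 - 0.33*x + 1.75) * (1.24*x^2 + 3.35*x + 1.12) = 3.2116*x^5 + 7.4861*x^4 - 0.7244*x^3 - 0.0107000000000004*x^2 + 5.4929*x + 1.96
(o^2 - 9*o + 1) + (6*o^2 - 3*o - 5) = 7*o^2 - 12*o - 4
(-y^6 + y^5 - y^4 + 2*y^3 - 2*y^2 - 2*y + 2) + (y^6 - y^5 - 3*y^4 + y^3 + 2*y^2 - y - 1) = -4*y^4 + 3*y^3 - 3*y + 1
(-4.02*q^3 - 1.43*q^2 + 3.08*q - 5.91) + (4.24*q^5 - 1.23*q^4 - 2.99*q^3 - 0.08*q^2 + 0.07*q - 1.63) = 4.24*q^5 - 1.23*q^4 - 7.01*q^3 - 1.51*q^2 + 3.15*q - 7.54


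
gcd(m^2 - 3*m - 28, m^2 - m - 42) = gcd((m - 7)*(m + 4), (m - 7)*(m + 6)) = m - 7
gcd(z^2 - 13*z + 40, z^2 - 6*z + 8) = 1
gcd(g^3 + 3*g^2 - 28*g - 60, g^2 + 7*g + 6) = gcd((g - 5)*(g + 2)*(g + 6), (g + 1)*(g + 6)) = g + 6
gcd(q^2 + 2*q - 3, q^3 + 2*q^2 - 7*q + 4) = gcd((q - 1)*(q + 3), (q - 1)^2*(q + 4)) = q - 1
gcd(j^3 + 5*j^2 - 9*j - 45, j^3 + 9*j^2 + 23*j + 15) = j^2 + 8*j + 15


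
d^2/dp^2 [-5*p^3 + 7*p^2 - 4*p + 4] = 14 - 30*p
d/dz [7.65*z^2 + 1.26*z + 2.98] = 15.3*z + 1.26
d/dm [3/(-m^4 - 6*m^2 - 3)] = 12*m*(m^2 + 3)/(m^4 + 6*m^2 + 3)^2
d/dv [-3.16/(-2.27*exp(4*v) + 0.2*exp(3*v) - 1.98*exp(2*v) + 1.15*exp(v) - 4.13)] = (-28.6928*exp(3*v) + 1.896*exp(2*v) - 12.5136*exp(v) + 3.634)*exp(v)/(2.27*exp(4*v) - 0.2*exp(3*v) + 1.98*exp(2*v) - 1.15*exp(v) + 4.13)^2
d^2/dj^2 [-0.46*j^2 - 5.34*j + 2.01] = -0.920000000000000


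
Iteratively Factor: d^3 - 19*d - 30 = (d + 2)*(d^2 - 2*d - 15) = (d + 2)*(d + 3)*(d - 5)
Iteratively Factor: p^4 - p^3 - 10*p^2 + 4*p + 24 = (p + 2)*(p^3 - 3*p^2 - 4*p + 12) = (p - 2)*(p + 2)*(p^2 - p - 6) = (p - 3)*(p - 2)*(p + 2)*(p + 2)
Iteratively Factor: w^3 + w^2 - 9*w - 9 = (w - 3)*(w^2 + 4*w + 3) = (w - 3)*(w + 1)*(w + 3)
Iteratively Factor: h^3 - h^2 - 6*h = (h - 3)*(h^2 + 2*h) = h*(h - 3)*(h + 2)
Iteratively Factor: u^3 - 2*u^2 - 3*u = (u)*(u^2 - 2*u - 3) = u*(u - 3)*(u + 1)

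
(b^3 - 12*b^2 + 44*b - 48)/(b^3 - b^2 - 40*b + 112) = (b^2 - 8*b + 12)/(b^2 + 3*b - 28)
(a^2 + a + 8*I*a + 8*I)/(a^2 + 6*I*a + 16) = (a + 1)/(a - 2*I)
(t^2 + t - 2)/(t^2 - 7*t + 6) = (t + 2)/(t - 6)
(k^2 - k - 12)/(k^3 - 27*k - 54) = (k - 4)/(k^2 - 3*k - 18)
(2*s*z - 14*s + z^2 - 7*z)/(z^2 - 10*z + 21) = (2*s + z)/(z - 3)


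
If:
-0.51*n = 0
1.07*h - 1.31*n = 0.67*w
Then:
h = 0.626168224299065*w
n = 0.00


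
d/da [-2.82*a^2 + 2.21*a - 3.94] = 2.21 - 5.64*a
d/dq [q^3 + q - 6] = 3*q^2 + 1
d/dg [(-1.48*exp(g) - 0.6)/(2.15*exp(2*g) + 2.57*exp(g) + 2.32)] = (3.182*exp(2*g) + 2.58*exp(g) - 1.8916)*exp(g)/(4.6225*exp(4*g) + 11.051*exp(3*g) + 16.5809*exp(2*g) + 11.9248*exp(g) + 5.3824)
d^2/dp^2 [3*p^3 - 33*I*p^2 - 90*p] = 18*p - 66*I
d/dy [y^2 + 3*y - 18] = 2*y + 3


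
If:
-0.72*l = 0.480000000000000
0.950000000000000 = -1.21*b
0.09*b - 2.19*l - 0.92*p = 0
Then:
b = -0.79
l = -0.67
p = 1.51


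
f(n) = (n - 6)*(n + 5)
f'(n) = 2*n - 1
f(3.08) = -23.59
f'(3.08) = 5.16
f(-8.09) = 43.54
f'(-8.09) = -17.18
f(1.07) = -29.93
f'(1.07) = 1.14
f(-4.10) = -9.09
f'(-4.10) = -9.20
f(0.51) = -30.25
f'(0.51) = 0.02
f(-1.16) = -27.49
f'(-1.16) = -3.32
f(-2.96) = -18.28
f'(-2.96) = -6.92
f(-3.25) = -16.19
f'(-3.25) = -7.50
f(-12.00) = 126.00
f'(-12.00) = -25.00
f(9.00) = 42.00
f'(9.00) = 17.00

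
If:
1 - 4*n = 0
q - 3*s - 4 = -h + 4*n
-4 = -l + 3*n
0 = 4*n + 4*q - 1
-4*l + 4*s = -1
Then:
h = 37/2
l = 19/4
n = 1/4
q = 0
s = 9/2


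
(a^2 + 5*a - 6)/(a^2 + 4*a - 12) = (a - 1)/(a - 2)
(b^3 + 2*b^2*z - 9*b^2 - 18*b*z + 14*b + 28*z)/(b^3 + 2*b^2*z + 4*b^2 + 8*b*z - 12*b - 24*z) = (b - 7)/(b + 6)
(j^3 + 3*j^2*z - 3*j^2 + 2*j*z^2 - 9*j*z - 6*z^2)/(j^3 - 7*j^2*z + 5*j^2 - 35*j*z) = (j^3 + 3*j^2*z - 3*j^2 + 2*j*z^2 - 9*j*z - 6*z^2)/(j*(j^2 - 7*j*z + 5*j - 35*z))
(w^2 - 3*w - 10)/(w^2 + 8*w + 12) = (w - 5)/(w + 6)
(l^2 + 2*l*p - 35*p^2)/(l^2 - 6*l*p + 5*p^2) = (-l - 7*p)/(-l + p)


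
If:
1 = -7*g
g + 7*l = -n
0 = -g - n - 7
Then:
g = -1/7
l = 1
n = -48/7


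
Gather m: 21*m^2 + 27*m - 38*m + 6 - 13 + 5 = 21*m^2 - 11*m - 2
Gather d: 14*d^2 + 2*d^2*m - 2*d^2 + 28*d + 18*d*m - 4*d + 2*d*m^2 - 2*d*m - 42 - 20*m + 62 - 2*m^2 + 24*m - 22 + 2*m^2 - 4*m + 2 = d^2*(2*m + 12) + d*(2*m^2 + 16*m + 24)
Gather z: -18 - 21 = -39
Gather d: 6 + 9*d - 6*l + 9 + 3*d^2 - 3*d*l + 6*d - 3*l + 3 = 3*d^2 + d*(15 - 3*l) - 9*l + 18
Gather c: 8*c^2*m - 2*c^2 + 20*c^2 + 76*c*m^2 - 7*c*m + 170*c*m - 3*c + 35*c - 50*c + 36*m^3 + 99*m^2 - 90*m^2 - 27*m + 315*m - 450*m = c^2*(8*m + 18) + c*(76*m^2 + 163*m - 18) + 36*m^3 + 9*m^2 - 162*m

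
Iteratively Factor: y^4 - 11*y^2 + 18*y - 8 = (y - 2)*(y^3 + 2*y^2 - 7*y + 4) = (y - 2)*(y - 1)*(y^2 + 3*y - 4) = (y - 2)*(y - 1)*(y + 4)*(y - 1)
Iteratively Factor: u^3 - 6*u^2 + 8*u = (u)*(u^2 - 6*u + 8) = u*(u - 4)*(u - 2)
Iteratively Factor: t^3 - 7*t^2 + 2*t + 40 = (t - 4)*(t^2 - 3*t - 10) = (t - 4)*(t + 2)*(t - 5)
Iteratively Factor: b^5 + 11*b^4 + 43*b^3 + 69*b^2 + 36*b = (b)*(b^4 + 11*b^3 + 43*b^2 + 69*b + 36) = b*(b + 4)*(b^3 + 7*b^2 + 15*b + 9) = b*(b + 3)*(b + 4)*(b^2 + 4*b + 3) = b*(b + 1)*(b + 3)*(b + 4)*(b + 3)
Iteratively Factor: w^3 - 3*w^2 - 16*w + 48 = (w + 4)*(w^2 - 7*w + 12) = (w - 4)*(w + 4)*(w - 3)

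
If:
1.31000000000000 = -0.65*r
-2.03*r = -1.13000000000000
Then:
No Solution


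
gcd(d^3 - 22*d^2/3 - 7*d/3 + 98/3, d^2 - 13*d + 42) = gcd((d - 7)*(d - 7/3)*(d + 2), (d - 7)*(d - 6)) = d - 7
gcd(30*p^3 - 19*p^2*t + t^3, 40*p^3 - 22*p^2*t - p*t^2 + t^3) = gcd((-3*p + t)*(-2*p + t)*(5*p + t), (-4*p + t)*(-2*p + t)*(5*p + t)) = 10*p^2 - 3*p*t - t^2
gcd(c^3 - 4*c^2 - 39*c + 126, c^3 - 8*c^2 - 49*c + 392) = c - 7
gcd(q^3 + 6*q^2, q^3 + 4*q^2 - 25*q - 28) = 1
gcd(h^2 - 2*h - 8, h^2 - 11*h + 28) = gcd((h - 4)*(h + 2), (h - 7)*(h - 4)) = h - 4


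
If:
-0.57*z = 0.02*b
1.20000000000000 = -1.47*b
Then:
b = -0.82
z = 0.03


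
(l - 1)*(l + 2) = l^2 + l - 2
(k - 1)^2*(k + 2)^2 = k^4 + 2*k^3 - 3*k^2 - 4*k + 4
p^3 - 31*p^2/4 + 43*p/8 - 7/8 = (p - 7)*(p - 1/2)*(p - 1/4)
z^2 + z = z*(z + 1)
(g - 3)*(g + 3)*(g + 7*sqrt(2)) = g^3 + 7*sqrt(2)*g^2 - 9*g - 63*sqrt(2)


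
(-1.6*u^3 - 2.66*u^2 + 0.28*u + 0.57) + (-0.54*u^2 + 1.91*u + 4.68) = -1.6*u^3 - 3.2*u^2 + 2.19*u + 5.25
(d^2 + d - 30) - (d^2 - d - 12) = 2*d - 18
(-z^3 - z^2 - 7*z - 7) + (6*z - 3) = -z^3 - z^2 - z - 10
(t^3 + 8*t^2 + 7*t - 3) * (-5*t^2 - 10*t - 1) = -5*t^5 - 50*t^4 - 116*t^3 - 63*t^2 + 23*t + 3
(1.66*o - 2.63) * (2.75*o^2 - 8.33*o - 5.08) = 4.565*o^3 - 21.0603*o^2 + 13.4751*o + 13.3604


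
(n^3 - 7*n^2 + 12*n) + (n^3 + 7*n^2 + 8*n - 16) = 2*n^3 + 20*n - 16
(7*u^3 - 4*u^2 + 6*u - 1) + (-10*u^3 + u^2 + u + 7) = -3*u^3 - 3*u^2 + 7*u + 6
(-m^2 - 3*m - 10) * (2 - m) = m^3 + m^2 + 4*m - 20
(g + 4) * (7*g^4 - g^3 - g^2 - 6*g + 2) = 7*g^5 + 27*g^4 - 5*g^3 - 10*g^2 - 22*g + 8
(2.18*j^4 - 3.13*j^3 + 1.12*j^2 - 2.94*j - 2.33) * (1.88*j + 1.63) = 4.0984*j^5 - 2.331*j^4 - 2.9963*j^3 - 3.7016*j^2 - 9.1726*j - 3.7979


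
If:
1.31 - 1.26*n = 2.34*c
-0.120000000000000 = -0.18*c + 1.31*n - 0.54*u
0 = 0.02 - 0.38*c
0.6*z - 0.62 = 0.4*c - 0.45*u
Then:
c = 0.05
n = 0.94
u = 2.49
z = -0.80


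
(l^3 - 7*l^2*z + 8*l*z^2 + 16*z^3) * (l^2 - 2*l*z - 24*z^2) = l^5 - 9*l^4*z - 2*l^3*z^2 + 168*l^2*z^3 - 224*l*z^4 - 384*z^5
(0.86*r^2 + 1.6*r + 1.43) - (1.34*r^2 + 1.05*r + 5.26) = -0.48*r^2 + 0.55*r - 3.83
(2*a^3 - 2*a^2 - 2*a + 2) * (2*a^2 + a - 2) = 4*a^5 - 2*a^4 - 10*a^3 + 6*a^2 + 6*a - 4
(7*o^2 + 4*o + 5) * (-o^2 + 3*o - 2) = -7*o^4 + 17*o^3 - 7*o^2 + 7*o - 10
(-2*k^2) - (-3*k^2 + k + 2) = k^2 - k - 2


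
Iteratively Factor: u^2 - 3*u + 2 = (u - 2)*(u - 1)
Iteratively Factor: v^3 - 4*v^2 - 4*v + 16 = (v - 2)*(v^2 - 2*v - 8) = (v - 4)*(v - 2)*(v + 2)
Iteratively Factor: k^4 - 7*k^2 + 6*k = (k)*(k^3 - 7*k + 6) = k*(k - 2)*(k^2 + 2*k - 3) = k*(k - 2)*(k + 3)*(k - 1)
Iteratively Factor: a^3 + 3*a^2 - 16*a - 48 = (a + 4)*(a^2 - a - 12) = (a + 3)*(a + 4)*(a - 4)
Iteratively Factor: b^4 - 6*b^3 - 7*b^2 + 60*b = (b + 3)*(b^3 - 9*b^2 + 20*b) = (b - 5)*(b + 3)*(b^2 - 4*b) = (b - 5)*(b - 4)*(b + 3)*(b)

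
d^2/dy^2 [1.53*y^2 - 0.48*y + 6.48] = 3.06000000000000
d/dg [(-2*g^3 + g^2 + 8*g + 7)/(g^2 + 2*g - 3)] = 2*(-g^4 - 4*g^3 + 6*g^2 - 10*g - 19)/(g^4 + 4*g^3 - 2*g^2 - 12*g + 9)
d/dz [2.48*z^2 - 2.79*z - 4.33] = 4.96*z - 2.79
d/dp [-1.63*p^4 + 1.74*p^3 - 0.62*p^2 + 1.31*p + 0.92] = -6.52*p^3 + 5.22*p^2 - 1.24*p + 1.31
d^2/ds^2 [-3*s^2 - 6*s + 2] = -6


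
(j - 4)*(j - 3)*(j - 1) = j^3 - 8*j^2 + 19*j - 12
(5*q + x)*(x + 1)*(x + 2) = 5*q*x^2 + 15*q*x + 10*q + x^3 + 3*x^2 + 2*x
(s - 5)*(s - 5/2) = s^2 - 15*s/2 + 25/2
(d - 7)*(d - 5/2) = d^2 - 19*d/2 + 35/2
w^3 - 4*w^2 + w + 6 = (w - 3)*(w - 2)*(w + 1)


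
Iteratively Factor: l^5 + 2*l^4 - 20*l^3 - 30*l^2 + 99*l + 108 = (l + 3)*(l^4 - l^3 - 17*l^2 + 21*l + 36) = (l + 1)*(l + 3)*(l^3 - 2*l^2 - 15*l + 36) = (l - 3)*(l + 1)*(l + 3)*(l^2 + l - 12) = (l - 3)*(l + 1)*(l + 3)*(l + 4)*(l - 3)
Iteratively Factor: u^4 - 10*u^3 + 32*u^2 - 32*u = (u - 2)*(u^3 - 8*u^2 + 16*u) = u*(u - 2)*(u^2 - 8*u + 16) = u*(u - 4)*(u - 2)*(u - 4)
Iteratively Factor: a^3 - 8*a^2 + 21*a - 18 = (a - 3)*(a^2 - 5*a + 6) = (a - 3)^2*(a - 2)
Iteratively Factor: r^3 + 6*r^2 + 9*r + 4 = (r + 1)*(r^2 + 5*r + 4) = (r + 1)*(r + 4)*(r + 1)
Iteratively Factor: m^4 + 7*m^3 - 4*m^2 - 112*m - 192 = (m - 4)*(m^3 + 11*m^2 + 40*m + 48) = (m - 4)*(m + 4)*(m^2 + 7*m + 12) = (m - 4)*(m + 4)^2*(m + 3)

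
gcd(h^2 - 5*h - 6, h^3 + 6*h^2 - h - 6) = h + 1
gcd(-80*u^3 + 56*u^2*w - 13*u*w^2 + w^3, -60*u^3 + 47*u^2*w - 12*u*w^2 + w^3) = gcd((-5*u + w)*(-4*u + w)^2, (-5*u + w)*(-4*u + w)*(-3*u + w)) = 20*u^2 - 9*u*w + w^2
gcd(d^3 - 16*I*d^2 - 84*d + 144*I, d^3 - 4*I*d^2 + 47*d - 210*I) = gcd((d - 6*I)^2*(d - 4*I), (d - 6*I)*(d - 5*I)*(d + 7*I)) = d - 6*I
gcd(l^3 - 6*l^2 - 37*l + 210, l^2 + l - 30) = l^2 + l - 30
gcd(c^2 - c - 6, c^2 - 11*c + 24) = c - 3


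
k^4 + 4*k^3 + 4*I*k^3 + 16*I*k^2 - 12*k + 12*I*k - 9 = (k + 1)*(k + 3)*(k + I)*(k + 3*I)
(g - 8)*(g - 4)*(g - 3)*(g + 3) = g^4 - 12*g^3 + 23*g^2 + 108*g - 288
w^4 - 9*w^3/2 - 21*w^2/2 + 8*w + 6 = (w - 6)*(w - 1)*(w + 1/2)*(w + 2)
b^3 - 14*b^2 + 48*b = b*(b - 8)*(b - 6)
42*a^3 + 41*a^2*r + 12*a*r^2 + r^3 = (2*a + r)*(3*a + r)*(7*a + r)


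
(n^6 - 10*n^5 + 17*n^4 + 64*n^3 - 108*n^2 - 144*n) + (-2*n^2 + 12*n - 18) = n^6 - 10*n^5 + 17*n^4 + 64*n^3 - 110*n^2 - 132*n - 18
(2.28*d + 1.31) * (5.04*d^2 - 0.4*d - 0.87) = 11.4912*d^3 + 5.6904*d^2 - 2.5076*d - 1.1397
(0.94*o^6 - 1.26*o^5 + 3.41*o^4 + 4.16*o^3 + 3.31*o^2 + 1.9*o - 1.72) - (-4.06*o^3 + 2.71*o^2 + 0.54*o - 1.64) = 0.94*o^6 - 1.26*o^5 + 3.41*o^4 + 8.22*o^3 + 0.6*o^2 + 1.36*o - 0.0800000000000001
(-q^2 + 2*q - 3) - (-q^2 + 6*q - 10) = 7 - 4*q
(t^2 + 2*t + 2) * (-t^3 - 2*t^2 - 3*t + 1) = -t^5 - 4*t^4 - 9*t^3 - 9*t^2 - 4*t + 2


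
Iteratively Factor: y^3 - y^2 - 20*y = (y + 4)*(y^2 - 5*y) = (y - 5)*(y + 4)*(y)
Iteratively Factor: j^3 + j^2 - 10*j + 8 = (j - 2)*(j^2 + 3*j - 4) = (j - 2)*(j - 1)*(j + 4)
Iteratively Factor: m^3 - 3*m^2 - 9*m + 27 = (m - 3)*(m^2 - 9) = (m - 3)*(m + 3)*(m - 3)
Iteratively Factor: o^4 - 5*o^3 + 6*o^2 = (o - 3)*(o^3 - 2*o^2) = (o - 3)*(o - 2)*(o^2) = o*(o - 3)*(o - 2)*(o)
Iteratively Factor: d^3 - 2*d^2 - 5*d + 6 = (d - 1)*(d^2 - d - 6) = (d - 3)*(d - 1)*(d + 2)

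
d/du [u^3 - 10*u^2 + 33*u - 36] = 3*u^2 - 20*u + 33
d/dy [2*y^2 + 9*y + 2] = 4*y + 9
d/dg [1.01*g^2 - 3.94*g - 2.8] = 2.02*g - 3.94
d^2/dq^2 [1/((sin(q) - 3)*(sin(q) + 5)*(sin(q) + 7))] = (-9*sin(q)^6 - 99*sin(q)^5 - 310*sin(q)^4 - 774*sin(q)^3 - 3301*sin(q)^2 + 681*sin(q) + 1892)/((sin(q) - 3)^3*(sin(q) + 5)^3*(sin(q) + 7)^3)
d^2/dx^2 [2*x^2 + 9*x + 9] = 4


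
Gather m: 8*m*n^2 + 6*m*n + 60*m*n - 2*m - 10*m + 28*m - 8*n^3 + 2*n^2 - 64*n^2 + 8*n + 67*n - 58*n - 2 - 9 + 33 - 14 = m*(8*n^2 + 66*n + 16) - 8*n^3 - 62*n^2 + 17*n + 8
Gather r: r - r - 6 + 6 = 0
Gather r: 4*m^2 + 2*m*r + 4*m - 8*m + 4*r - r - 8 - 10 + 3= 4*m^2 - 4*m + r*(2*m + 3) - 15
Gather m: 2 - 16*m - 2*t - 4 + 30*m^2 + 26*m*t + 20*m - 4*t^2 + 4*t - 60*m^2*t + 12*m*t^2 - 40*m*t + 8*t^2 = m^2*(30 - 60*t) + m*(12*t^2 - 14*t + 4) + 4*t^2 + 2*t - 2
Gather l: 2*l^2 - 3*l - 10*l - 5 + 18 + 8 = 2*l^2 - 13*l + 21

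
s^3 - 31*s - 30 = (s - 6)*(s + 1)*(s + 5)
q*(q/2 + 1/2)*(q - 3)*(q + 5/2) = q^4/2 + q^3/4 - 4*q^2 - 15*q/4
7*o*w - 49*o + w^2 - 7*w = (7*o + w)*(w - 7)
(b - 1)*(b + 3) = b^2 + 2*b - 3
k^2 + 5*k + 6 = (k + 2)*(k + 3)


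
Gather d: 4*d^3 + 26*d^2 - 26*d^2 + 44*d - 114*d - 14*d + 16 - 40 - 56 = 4*d^3 - 84*d - 80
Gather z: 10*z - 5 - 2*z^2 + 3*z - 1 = -2*z^2 + 13*z - 6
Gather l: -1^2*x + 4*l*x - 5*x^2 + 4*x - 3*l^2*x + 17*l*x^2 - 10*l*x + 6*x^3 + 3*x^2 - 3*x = -3*l^2*x + l*(17*x^2 - 6*x) + 6*x^3 - 2*x^2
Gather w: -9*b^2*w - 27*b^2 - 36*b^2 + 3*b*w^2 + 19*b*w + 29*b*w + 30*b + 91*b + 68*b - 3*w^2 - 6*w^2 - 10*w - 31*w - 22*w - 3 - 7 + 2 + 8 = -63*b^2 + 189*b + w^2*(3*b - 9) + w*(-9*b^2 + 48*b - 63)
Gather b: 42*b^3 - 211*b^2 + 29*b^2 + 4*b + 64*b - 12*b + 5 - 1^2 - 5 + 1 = 42*b^3 - 182*b^2 + 56*b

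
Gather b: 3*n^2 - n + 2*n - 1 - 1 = 3*n^2 + n - 2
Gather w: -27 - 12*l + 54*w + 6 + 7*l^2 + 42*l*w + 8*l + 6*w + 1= 7*l^2 - 4*l + w*(42*l + 60) - 20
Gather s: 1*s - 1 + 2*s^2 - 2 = 2*s^2 + s - 3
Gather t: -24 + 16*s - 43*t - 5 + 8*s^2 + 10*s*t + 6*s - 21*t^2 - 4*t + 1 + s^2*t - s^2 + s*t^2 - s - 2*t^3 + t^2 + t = 7*s^2 + 21*s - 2*t^3 + t^2*(s - 20) + t*(s^2 + 10*s - 46) - 28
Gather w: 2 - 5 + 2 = -1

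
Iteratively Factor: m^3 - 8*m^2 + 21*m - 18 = (m - 3)*(m^2 - 5*m + 6) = (m - 3)^2*(m - 2)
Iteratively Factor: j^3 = (j)*(j^2) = j^2*(j)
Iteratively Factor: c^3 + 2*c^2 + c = (c)*(c^2 + 2*c + 1) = c*(c + 1)*(c + 1)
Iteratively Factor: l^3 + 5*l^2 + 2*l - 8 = (l - 1)*(l^2 + 6*l + 8) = (l - 1)*(l + 4)*(l + 2)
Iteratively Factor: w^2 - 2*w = (w - 2)*(w)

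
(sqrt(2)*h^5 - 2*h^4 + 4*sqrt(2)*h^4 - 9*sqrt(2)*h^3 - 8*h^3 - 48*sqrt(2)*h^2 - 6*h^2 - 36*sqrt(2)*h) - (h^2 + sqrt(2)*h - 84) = sqrt(2)*h^5 - 2*h^4 + 4*sqrt(2)*h^4 - 9*sqrt(2)*h^3 - 8*h^3 - 48*sqrt(2)*h^2 - 7*h^2 - 37*sqrt(2)*h + 84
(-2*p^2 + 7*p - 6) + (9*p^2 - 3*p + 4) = 7*p^2 + 4*p - 2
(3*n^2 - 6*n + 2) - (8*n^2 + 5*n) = -5*n^2 - 11*n + 2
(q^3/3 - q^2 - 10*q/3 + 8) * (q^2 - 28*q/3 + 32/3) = q^5/3 - 37*q^4/9 + 86*q^3/9 + 256*q^2/9 - 992*q/9 + 256/3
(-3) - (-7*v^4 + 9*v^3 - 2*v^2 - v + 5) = 7*v^4 - 9*v^3 + 2*v^2 + v - 8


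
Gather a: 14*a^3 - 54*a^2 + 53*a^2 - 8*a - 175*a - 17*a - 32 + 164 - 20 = 14*a^3 - a^2 - 200*a + 112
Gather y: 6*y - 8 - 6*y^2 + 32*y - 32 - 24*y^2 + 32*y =-30*y^2 + 70*y - 40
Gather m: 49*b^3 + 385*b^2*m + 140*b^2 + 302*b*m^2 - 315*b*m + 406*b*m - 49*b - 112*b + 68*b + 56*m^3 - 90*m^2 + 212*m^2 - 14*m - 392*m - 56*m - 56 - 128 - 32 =49*b^3 + 140*b^2 - 93*b + 56*m^3 + m^2*(302*b + 122) + m*(385*b^2 + 91*b - 462) - 216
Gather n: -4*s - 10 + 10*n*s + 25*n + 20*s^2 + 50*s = n*(10*s + 25) + 20*s^2 + 46*s - 10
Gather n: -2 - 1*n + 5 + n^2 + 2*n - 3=n^2 + n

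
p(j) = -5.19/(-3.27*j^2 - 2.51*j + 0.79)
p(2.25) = 0.24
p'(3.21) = -0.07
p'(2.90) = -0.10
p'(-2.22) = 0.66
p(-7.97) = 0.03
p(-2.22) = 0.53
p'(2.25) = -0.19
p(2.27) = 0.24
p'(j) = -5.19*(6.54*j + 2.51)/(-3.27*j^2 - 2.51*j + 0.79)^2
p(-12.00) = 0.01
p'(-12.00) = 0.00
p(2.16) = 0.26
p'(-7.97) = 0.01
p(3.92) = 0.09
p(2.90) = 0.15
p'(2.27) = -0.19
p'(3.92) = -0.04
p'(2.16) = -0.22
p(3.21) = 0.13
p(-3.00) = 0.25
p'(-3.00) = 0.20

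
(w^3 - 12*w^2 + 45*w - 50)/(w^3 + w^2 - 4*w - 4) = (w^2 - 10*w + 25)/(w^2 + 3*w + 2)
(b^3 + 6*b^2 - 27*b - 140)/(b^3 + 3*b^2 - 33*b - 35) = (b + 4)/(b + 1)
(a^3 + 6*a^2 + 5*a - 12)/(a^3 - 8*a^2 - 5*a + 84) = (a^2 + 3*a - 4)/(a^2 - 11*a + 28)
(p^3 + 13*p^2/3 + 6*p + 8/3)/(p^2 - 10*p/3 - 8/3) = (3*p^3 + 13*p^2 + 18*p + 8)/(3*p^2 - 10*p - 8)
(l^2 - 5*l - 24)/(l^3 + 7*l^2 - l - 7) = (l^2 - 5*l - 24)/(l^3 + 7*l^2 - l - 7)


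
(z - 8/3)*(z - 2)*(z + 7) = z^3 + 7*z^2/3 - 82*z/3 + 112/3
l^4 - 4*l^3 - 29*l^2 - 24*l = l*(l - 8)*(l + 1)*(l + 3)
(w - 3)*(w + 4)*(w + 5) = w^3 + 6*w^2 - 7*w - 60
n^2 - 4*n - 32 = (n - 8)*(n + 4)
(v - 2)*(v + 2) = v^2 - 4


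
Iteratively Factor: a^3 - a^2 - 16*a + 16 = (a - 4)*(a^2 + 3*a - 4) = (a - 4)*(a - 1)*(a + 4)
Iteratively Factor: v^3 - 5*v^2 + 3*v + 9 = (v + 1)*(v^2 - 6*v + 9) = (v - 3)*(v + 1)*(v - 3)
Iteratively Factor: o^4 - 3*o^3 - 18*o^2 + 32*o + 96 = (o + 3)*(o^3 - 6*o^2 + 32) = (o + 2)*(o + 3)*(o^2 - 8*o + 16) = (o - 4)*(o + 2)*(o + 3)*(o - 4)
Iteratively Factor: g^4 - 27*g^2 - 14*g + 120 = (g - 5)*(g^3 + 5*g^2 - 2*g - 24) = (g - 5)*(g + 4)*(g^2 + g - 6) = (g - 5)*(g + 3)*(g + 4)*(g - 2)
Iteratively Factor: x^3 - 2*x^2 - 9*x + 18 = (x - 3)*(x^2 + x - 6) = (x - 3)*(x - 2)*(x + 3)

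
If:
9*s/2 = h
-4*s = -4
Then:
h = 9/2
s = 1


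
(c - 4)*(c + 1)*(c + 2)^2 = c^4 + c^3 - 12*c^2 - 28*c - 16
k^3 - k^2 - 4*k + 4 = (k - 2)*(k - 1)*(k + 2)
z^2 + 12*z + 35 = (z + 5)*(z + 7)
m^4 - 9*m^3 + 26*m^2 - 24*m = m*(m - 4)*(m - 3)*(m - 2)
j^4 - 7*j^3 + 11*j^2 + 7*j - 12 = (j - 4)*(j - 3)*(j - 1)*(j + 1)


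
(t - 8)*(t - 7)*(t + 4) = t^3 - 11*t^2 - 4*t + 224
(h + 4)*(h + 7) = h^2 + 11*h + 28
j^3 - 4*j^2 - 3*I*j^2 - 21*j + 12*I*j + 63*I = (j - 7)*(j + 3)*(j - 3*I)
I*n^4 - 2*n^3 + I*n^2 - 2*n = n*(n + I)*(n + 2*I)*(I*n + 1)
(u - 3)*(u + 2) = u^2 - u - 6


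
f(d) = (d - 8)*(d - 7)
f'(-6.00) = -27.00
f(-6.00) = 182.00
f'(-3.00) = -21.00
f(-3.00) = 110.00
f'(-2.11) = -19.22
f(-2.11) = 92.10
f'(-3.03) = -21.06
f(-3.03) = 110.63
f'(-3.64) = -22.28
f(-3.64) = 123.85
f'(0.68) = -13.64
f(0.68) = 46.26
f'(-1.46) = -17.92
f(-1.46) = 80.03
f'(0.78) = -13.44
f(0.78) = 44.91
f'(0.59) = -13.82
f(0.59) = 47.50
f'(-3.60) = -22.20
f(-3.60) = 122.96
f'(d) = 2*d - 15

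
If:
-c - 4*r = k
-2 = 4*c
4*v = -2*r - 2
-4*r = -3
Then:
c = -1/2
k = -5/2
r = 3/4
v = -7/8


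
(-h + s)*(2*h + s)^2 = -4*h^3 + 3*h*s^2 + s^3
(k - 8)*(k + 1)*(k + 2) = k^3 - 5*k^2 - 22*k - 16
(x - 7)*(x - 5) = x^2 - 12*x + 35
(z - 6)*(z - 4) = z^2 - 10*z + 24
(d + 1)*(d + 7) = d^2 + 8*d + 7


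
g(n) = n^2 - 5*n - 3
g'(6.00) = 7.00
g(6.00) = 3.00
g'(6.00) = 7.00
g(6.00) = 3.00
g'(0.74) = -3.52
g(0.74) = -6.15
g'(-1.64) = -8.28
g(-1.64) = 7.89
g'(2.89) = 0.78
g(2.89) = -9.10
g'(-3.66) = -12.32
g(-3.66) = 28.70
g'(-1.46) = -7.92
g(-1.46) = 6.43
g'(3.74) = 2.48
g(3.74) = -7.71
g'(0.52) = -3.96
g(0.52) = -5.33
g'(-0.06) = -5.12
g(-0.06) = -2.70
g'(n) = 2*n - 5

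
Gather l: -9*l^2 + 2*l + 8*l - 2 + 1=-9*l^2 + 10*l - 1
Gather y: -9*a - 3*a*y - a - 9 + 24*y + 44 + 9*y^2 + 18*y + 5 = -10*a + 9*y^2 + y*(42 - 3*a) + 40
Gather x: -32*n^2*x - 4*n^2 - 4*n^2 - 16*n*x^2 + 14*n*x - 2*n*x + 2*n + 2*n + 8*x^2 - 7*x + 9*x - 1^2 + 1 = -8*n^2 + 4*n + x^2*(8 - 16*n) + x*(-32*n^2 + 12*n + 2)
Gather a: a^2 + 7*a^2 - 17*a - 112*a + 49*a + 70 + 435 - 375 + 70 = 8*a^2 - 80*a + 200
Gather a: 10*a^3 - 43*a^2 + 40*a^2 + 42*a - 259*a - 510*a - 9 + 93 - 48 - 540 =10*a^3 - 3*a^2 - 727*a - 504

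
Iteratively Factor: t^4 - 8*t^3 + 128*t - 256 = (t + 4)*(t^3 - 12*t^2 + 48*t - 64) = (t - 4)*(t + 4)*(t^2 - 8*t + 16) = (t - 4)^2*(t + 4)*(t - 4)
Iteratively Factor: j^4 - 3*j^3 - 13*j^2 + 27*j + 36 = (j + 3)*(j^3 - 6*j^2 + 5*j + 12) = (j - 4)*(j + 3)*(j^2 - 2*j - 3) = (j - 4)*(j - 3)*(j + 3)*(j + 1)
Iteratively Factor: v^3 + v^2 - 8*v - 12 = (v + 2)*(v^2 - v - 6) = (v - 3)*(v + 2)*(v + 2)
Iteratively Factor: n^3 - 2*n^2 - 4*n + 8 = (n - 2)*(n^2 - 4) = (n - 2)*(n + 2)*(n - 2)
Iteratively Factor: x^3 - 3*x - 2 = (x + 1)*(x^2 - x - 2) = (x + 1)^2*(x - 2)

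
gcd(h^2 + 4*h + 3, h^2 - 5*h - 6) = h + 1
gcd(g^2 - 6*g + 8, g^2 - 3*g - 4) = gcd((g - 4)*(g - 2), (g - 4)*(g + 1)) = g - 4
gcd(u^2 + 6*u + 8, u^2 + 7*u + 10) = u + 2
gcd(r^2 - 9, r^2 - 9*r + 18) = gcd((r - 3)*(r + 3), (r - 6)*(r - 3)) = r - 3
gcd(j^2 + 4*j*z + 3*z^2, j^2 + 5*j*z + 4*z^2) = j + z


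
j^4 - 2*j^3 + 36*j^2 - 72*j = j*(j - 2)*(j - 6*I)*(j + 6*I)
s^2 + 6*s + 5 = (s + 1)*(s + 5)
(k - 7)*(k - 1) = k^2 - 8*k + 7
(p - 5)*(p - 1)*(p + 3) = p^3 - 3*p^2 - 13*p + 15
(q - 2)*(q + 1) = q^2 - q - 2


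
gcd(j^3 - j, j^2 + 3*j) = j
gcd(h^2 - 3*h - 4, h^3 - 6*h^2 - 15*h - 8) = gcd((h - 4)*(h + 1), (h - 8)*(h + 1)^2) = h + 1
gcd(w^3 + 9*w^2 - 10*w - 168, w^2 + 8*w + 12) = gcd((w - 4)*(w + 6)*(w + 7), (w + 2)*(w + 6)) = w + 6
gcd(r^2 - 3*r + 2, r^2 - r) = r - 1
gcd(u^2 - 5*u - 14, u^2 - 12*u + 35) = u - 7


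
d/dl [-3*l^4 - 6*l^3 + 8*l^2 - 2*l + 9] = -12*l^3 - 18*l^2 + 16*l - 2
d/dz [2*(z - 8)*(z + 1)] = 4*z - 14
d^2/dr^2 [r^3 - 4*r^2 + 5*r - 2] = 6*r - 8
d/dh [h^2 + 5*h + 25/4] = 2*h + 5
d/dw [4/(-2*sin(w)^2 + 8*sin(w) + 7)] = 16*(sin(w) - 2)*cos(w)/(8*sin(w) + cos(2*w) + 6)^2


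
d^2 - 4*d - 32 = (d - 8)*(d + 4)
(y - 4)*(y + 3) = y^2 - y - 12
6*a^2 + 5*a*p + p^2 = (2*a + p)*(3*a + p)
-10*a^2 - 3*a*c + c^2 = (-5*a + c)*(2*a + c)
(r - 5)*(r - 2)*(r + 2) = r^3 - 5*r^2 - 4*r + 20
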